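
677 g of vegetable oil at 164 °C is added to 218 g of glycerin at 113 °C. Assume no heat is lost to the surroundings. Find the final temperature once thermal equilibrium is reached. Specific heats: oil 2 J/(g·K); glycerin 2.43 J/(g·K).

T_f ≈ 149.7 °C

Net heat exchanged in the isolated system is zero:
677×2×(T − 164) + 218×2.43×(T − 113) = 0
1354(T − 164) + 529.74(T − 113) = 0
(1354 + 529.74) T = 1354×164 + 529.74×113
T = 281917/1883.7 ≈ 149.66 °C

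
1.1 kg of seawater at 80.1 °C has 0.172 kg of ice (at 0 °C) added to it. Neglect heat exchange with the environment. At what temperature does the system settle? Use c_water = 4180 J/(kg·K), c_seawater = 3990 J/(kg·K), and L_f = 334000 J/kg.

T_f ≈ 57.6 °C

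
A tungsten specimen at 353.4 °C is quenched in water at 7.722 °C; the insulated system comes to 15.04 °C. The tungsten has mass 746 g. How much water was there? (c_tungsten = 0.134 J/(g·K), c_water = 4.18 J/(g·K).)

m ≈ 1110 g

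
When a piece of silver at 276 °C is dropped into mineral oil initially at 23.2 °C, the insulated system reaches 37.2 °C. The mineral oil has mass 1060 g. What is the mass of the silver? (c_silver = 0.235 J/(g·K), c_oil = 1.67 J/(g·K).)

m ≈ 442 g

|Q_silver| = |Q_oil|:
m·0.235·(276 − 37.2) = 1060·1.67·(37.2 − 23.2)
56.12 m = 24783  ⇒  m ≈ 441.6 g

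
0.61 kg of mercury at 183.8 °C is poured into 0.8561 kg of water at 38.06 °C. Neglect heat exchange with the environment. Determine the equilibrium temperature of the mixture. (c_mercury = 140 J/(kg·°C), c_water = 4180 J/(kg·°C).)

Set heat shed by the hot body equal to heat absorbed by the cold body:
0.61×140×(183.8 − T) = 0.8561×4180×(T − 38.06)
85.4(183.8 − T) = 3578.5(T − 38.06)
3663.9 T = 151894  ⇒  T ≈ 41.46 °C

T_f ≈ 41.5 °C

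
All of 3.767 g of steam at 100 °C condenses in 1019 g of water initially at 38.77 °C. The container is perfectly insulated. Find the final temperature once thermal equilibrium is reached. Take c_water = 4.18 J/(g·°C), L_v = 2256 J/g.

Energy balance with sensible and latent terms:
condense steam: −3.767×2256 = −8498.4; condensate cools 100→T: 3.767×4.18×(T − 100) = 15.75(T − 100); original water: 4259.4(T − 38.77)
4275.2 T = 8498.4 + 1574.6 + 165138 = 175211
T ≈ 40.98 °C (< 100 °C, so full condensation is consistent).

T_f ≈ 41.0 °C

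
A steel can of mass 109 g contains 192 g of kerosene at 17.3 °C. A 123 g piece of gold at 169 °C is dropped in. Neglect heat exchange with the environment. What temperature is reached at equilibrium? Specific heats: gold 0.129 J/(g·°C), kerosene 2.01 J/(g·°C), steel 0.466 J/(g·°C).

T_f ≈ 22.6 °C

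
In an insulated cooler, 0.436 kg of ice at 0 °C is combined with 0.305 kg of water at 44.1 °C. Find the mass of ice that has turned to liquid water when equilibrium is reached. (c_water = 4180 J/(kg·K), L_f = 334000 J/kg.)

m_melted ≈ 0.168 kg

Cooling the water to 0 °C releases 0.305×4180×44.1 = 56223 J.
Fully melting the ice requires m_ice L_f = 0.436×334000 = 145624 J.
That's not enough to melt it all — equilibrium is at 0 °C with ice remaining.
m_melt = 56223 / L_f = 0.1683 kg.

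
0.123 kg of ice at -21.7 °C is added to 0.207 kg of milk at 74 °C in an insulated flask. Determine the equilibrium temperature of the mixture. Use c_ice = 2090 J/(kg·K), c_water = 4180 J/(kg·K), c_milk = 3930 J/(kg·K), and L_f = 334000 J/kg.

Taking heat into each body as positive, Σ m c ΔT = 0:
ice -21.7→0 °C: 0.123·2090·21.7 = 5578.4
  fusion: m_ice L_f = 0.123·334000 = 41082
  warm the meltwater: 514.14 T
  milk cools: 0.207·3930·(T − 74) = 813.51(T − 74)
1327.7 T = 60200 − 46660 = 13539
T ≈ 10.20 °C — above 0 °C, consistent with complete melting.

T_f ≈ 10.2 °C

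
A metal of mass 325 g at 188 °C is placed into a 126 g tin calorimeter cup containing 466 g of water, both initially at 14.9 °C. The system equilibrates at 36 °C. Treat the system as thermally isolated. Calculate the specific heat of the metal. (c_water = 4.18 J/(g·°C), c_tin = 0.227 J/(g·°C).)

Let T be the final temperature. ΣQ_i = 0:
325·c·(36 − 188) + 466·4.18·(36 − 14.9) + 126·0.227·(36 − 14.9) = 0
-49400 c = -41704
c = -41704/-49400 ≈ 0.8442 J/(g·°C)

c ≈ 0.844 J/(g·°C)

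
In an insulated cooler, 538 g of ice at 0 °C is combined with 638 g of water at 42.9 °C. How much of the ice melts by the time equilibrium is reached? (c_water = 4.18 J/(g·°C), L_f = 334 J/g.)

Cooling the water to 0 °C releases 638·4.18·42.9 = 114407 J.
Fully melting the ice requires m_ice L_f = 538·334 = 179692 J.
114407 J < 179692 J, so only part of the ice melts and the system sits at 0 °C.
m_melted·334 = 114407  ⇒  m_melted ≈ 342.5 g.

m_melted ≈ 343 g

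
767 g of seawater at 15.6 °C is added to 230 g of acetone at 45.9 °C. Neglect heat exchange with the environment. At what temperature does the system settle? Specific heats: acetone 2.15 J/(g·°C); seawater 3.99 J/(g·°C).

T_f ≈ 19.8 °C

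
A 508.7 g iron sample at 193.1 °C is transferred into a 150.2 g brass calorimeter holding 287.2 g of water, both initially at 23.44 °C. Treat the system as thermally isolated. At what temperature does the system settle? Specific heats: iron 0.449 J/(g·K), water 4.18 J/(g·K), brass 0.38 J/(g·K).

Energy conservation, ΣQ = 0:
508.7×0.449×(T − 193.1) + 287.2×4.18×(T − 23.44) + 150.2×0.38×(T − 23.44) = 0
(228.41 + 1200.5 + 57.08) T = 228.41×193.1 + 1200.5×23.44 + 57.08×23.44
T ≈ 49.52 °C

T_f ≈ 49.5 °C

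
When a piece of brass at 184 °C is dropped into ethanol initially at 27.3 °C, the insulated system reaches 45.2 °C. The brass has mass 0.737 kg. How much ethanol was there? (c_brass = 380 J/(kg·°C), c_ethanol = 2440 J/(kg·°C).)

m ≈ 0.89 kg

Heat lost by the brass = heat gained by the ethanol:
0.737×380×(184 − 45.2) = m×2440×(45.2 − 27.3)
43676 m = 38872  ⇒  m ≈ 0.89 kg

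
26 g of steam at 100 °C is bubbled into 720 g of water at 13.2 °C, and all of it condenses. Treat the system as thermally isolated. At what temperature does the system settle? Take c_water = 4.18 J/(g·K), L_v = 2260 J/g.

T_f ≈ 35.1 °C

Taking heat into each body as positive, Σ m c ΔT = 0:
latent heat released on condensation: 26×2260 = 58760
  condensed water 100 °C→T: 108.68(T − 100)
  original water: 3009.6(T − 13.2)
3118.3 T = 58760 + 10868 + 39727 = 109355
T ≈ 35.07 °C — below 100 °C, confirming all the steam condensed.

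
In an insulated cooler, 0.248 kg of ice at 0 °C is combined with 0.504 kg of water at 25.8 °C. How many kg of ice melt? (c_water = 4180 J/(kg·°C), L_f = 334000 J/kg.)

Cooling the water to 0 °C releases 0.504×4180×25.8 = 54353 J.
Melting all 0.248 kg of ice would need 0.248×334000 = 82832 J.
54353 J < 82832 J, so only part of the ice melts and the system sits at 0 °C.
m_melt = 54353 / L_f = 0.1627 kg.

m_melted ≈ 0.163 kg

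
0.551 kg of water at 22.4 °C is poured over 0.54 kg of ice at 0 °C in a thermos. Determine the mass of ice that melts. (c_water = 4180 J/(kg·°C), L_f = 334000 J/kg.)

Heat available from the water dropping to 0 °C: 0.551·4180·22.4 = 51591 J.
Fully melting the ice requires m_ice L_f = 0.54·334000 = 180360 J.
51591 J < 180360 J, so only part of the ice melts and the system sits at 0 °C.
Mass melted = 51591/334000 ≈ 0.1545 kg.

m_melted ≈ 0.154 kg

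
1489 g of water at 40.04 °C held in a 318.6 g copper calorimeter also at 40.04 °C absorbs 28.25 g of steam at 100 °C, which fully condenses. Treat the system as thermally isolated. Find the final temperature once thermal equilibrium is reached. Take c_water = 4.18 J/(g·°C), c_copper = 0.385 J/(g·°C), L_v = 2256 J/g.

Conservation of energy gives ΣQ = 0:
condense steam: −28.25·2256 = −63732; condensate cools 100→T: 28.25·4.18·(T − 100) = 118.08(T − 100); original water: 6224(T − 40.04); copper cup: 318.6·0.385·(T − 40.04) = 122.66(T − 40.04)
6464.8 T = 63732 + 11808 + 254121 = 329662
T ≈ 50.99 °C — below 100 °C, confirming all the steam condensed.

T_f ≈ 51.0 °C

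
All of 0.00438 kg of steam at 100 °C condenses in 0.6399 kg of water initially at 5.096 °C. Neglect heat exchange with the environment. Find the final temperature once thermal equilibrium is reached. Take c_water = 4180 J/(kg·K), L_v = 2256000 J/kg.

Sum of m c ΔT and latent-heat terms is zero:
latent heat released on condensation: 0.00438×2256000 = 9881.3
  condensate cools 100→T: 0.00438×4180×(T − 100) = 18.31(T − 100)
  water warms: 0.6399×4180×(T − 5.096) = 2674.8(T − 5.096)
2693.1 T = 9881.3 + 1830.8 + 13631 = 25343
T ≈ 9.41 °C (< 100 °C, so full condensation is consistent).

T_f ≈ 9.4 °C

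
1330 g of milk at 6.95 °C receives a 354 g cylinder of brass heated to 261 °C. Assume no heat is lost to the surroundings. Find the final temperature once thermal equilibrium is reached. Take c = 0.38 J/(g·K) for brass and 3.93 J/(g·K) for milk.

|Q_brass| = |Q_milk|:
354*0.38*(261 − T) = 1330*3.93*(T − 6.95)
134.52(261 − T) = 5226.9(T − 6.95)
5361.4 T = 71437  ⇒  T ≈ 13.32 °C

T_f ≈ 13.3 °C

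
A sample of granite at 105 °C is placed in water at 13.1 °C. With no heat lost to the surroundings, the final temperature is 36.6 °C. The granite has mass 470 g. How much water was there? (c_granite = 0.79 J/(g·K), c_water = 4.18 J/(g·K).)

m ≈ 259 g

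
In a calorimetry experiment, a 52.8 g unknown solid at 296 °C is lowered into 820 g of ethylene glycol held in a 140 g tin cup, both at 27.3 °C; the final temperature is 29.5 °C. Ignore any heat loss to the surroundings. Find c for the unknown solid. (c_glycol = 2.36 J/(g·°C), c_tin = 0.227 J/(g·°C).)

c ≈ 0.308 J/(g·°C)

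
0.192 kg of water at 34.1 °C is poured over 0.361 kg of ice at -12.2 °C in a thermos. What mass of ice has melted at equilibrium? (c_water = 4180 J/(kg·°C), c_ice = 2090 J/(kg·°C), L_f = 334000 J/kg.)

m_melted ≈ 0.0544 kg

Water can give up m c ΔT = 0.192·4180·34.1 = 27367 J before reaching 0 °C.
Of that, 0.361·2090·12.2 = 9204.8 J goes to bring the ice to 0 °C, leaving 18163 J.
Melting all 0.361 kg of ice would need 0.361·334000 = 120574 J.
Since 18163 < 120574 J, not all the ice melts; equilibrium is at 0 °C.
m_melt = 18163 / L_f = 0.05438 kg.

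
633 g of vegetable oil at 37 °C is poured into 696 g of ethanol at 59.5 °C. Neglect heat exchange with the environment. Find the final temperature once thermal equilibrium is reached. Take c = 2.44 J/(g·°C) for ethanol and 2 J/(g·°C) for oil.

Let T be the final temperature. ΣQ_i = 0:
696·2.44·(T − 59.5) + 633·2·(T − 37) = 0
(1698.2 + 1266) T = 1698.2·59.5 + 1266·37
T ≈ 49.89 °C

T_f ≈ 49.9 °C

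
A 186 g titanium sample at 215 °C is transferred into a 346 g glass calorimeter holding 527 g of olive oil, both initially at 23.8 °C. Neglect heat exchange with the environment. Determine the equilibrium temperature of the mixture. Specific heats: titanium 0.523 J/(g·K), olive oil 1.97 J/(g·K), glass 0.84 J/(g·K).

T_f ≈ 36.8 °C

Taking heat into each body as positive, Σ m c ΔT = 0:
186×0.523×(T − 215) + 527×1.97×(T − 23.8) + 346×0.84×(T − 23.8) = 0
97.28(T − 215) + 1038.2(T − 23.8) + 290.64(T − 23.8) = 0
1426.1 T = 52541
T ≈ 36.84 °C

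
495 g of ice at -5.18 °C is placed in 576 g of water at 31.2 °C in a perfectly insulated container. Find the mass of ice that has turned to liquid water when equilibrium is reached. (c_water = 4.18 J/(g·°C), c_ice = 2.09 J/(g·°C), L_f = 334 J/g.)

Cooling the water to 0 °C releases 576·4.18·31.2 = 75120 J.
Warming the ice to 0 °C takes 495·2.09·5.18 = 5359 J, leaving 69761 J for melting.
Melting all 495 g of ice would need 495·334 = 165330 J.
Since 69761 < 165330 J, not all the ice melts; equilibrium is at 0 °C.
m_melt = 69761 / L_f = 208.9 g.

m_melted ≈ 209 g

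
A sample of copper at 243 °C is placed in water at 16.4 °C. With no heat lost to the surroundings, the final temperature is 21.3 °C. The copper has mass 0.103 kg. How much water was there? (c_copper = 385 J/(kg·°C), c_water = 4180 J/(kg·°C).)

m ≈ 0.429 kg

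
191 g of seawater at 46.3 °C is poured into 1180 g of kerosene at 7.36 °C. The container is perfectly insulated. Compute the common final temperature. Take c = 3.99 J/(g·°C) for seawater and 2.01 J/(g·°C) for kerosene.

T_f ≈ 16.8 °C

Heat gained plus heat lost sum to zero:
191*3.99*(T − 46.3) + 1180*2.01*(T − 7.36) = 0
762.09(T − 46.3) + 2371.8(T − 7.36) = 0
(762.09 + 2371.8) T = 762.09*46.3 + 2371.8*7.36
T ≈ 16.83 °C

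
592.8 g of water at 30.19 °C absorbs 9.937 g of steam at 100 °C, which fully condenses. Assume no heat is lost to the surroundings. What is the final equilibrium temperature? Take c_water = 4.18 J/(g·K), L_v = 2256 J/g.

Let T be the final temperature. ΣQ_i = 0:
steam→water at 100 °C releases m L_v = 9.937·2256 = 22418; condensate cools 100→T: 9.937·4.18·(T − 100) = 41.54(T − 100); original water: 2477.9(T − 30.19)
2519.4 T = 22418 + 4153.7 + 74808 = 101379
T ≈ 40.24 °C, under the boiling point, so the assumption holds.

T_f ≈ 40.2 °C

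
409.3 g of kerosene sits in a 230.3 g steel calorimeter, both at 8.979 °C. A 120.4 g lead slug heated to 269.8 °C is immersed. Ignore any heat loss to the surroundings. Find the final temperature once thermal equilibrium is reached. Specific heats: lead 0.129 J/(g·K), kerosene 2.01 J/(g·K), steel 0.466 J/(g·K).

T_f ≈ 13.3 °C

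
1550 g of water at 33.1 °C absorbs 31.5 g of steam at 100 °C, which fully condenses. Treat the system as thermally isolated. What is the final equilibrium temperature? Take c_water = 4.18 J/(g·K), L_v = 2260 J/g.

T_f ≈ 45.2 °C

Energy conservation, ΣQ = 0:
steam→water at 100 °C releases m L_v = 31.5×2260 = 71190
  condensed water 100 °C→T: 131.67(T − 100)
  original water: 6479(T − 33.1)
6610.7 T = 71190 + 13167 + 214455 = 298812
T ≈ 45.20 °C (< 100 °C, so full condensation is consistent).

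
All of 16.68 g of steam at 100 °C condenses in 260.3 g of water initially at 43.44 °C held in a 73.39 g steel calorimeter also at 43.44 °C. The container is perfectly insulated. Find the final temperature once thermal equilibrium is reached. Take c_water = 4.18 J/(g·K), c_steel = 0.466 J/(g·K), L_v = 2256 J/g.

T_f ≈ 78.3 °C

Heat gained plus heat lost sum to zero:
steam→water at 100 °C releases m L_v = 16.68×2256 = 37630; condensate cools 100→T: 16.68×4.18×(T − 100) = 69.72(T − 100); original water: 1088.1(T − 43.44); cup: 34.2(T − 43.44)
1192 T = 37630 + 6972.2 + 48751 = 93353
T ≈ 78.32 °C (< 100 °C, so full condensation is consistent).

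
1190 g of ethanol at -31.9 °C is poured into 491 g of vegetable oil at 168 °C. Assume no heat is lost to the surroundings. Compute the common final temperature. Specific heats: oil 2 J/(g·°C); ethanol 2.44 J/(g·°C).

T_f ≈ 18.6 °C

T_f = Σ m_i c_i T_i / Σ m_i c_i:
T_f = (982×168 + 2903.6×(-31.9)) / (982 + 2903.6)
    = 72351 / 3885.6 ≈ 18.62 °C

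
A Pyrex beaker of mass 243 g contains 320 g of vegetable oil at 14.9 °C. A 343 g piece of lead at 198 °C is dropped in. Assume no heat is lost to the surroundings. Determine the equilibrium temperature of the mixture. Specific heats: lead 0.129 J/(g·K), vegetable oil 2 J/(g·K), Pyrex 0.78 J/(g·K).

T_f ≈ 24.2 °C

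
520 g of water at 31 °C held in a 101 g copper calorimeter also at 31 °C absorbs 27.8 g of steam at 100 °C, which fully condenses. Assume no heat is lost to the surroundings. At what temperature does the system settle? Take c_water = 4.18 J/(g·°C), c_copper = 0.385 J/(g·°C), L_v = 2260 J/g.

T_f ≈ 61.4 °C

Sum of m c ΔT and latent-heat terms is zero:
latent heat released on condensation: 27.8·2260 = 62828; condensed water 100 °C→T: 116.2(T − 100); original water: 2173.6(T − 31); copper cup: 101·0.385·(T − 31) = 38.88(T − 31)
2328.7 T = 62828 + 11620 + 68587 = 143035
T ≈ 61.42 °C (< 100 °C, so full condensation is consistent).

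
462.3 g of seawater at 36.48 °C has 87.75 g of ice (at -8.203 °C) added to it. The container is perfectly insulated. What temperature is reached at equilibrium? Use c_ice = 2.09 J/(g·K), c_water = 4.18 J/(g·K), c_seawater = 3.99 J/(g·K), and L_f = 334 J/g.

T_f ≈ 16.5 °C

Net heat exchanged in the isolated system is zero:
warm ice to 0 °C: 87.75×2.09×(0 − (-8.203)) = 1504.4; latent heat to melt: 87.75×334 = 29308; meltwater 0→T: 87.75×4.18×T = 366.79 T; seawater cools: 462.3×3.99×(T − 36.48) = 1844.6(T − 36.48)
2211.4 T = 67290 − 30813 = 36477
T ≈ 16.50 °C — above 0 °C, consistent with complete melting.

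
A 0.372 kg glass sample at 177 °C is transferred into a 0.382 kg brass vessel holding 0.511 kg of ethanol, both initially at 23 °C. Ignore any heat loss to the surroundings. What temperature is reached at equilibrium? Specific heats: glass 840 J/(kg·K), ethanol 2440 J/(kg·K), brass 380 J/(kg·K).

T_f ≈ 51.2 °C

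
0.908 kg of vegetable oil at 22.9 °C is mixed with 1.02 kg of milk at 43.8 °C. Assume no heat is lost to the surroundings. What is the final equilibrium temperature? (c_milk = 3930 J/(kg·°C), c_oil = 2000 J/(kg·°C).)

|Q_milk| = |Q_oil|:
1.02·3930·(43.8 − T) = 0.908·2000·(T − 22.9)
4008.6(43.8 − T) = 1816(T − 22.9)
5824.6 T = 217163  ⇒  T ≈ 37.28 °C

T_f ≈ 37.3 °C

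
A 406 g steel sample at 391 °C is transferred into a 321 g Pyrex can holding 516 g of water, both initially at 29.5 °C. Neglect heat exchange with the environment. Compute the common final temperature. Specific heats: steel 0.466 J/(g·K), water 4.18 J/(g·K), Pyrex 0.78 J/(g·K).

Let T be the final temperature. ΣQ_i = 0:
406*0.466*(T − 391) + 516*4.18*(T − 29.5) + 321*0.78*(T − 29.5) = 0
189.2(T − 391) + 2156.9(T − 29.5) + 250.38(T − 29.5) = 0
2596.5 T = 144990
T = 144990/2596.5 ≈ 55.84 °C

T_f ≈ 55.8 °C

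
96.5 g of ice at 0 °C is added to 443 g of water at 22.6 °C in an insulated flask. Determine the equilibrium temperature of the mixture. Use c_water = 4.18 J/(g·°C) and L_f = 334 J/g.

Sum of m c ΔT and latent-heat terms is zero:
latent heat to melt: 96.5·334 = 32231
  warm the meltwater: 403.37 T
  water cools: 443·4.18·(T − 22.6) = 1851.7(T − 22.6)
2255.1 T = 41849 − 32231 = 9618.3
T ≈ 4.27 °C. Since T > 0 °C, the all-ice-melts assumption holds.

T_f ≈ 4.3 °C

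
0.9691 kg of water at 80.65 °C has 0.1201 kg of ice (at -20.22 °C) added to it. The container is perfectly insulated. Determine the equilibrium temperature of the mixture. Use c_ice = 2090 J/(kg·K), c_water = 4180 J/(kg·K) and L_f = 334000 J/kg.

T_f ≈ 61.8 °C

Conservation of energy gives ΣQ = 0:
ice -20.22→0 °C: 0.1201·2090·20.22 = 5075.4
  latent heat to melt: 0.1201·334000 = 40113
  warm the meltwater: 502.02 T
  water: 4050.8(T − 80.65)
4552.9 T = 326700 − 45189 = 281511
T ≈ 61.83 °C (positive, so assuming full melt was valid).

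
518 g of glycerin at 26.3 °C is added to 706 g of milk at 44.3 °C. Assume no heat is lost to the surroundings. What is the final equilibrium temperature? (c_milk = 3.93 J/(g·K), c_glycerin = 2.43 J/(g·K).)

T_f ≈ 38.7 °C

Let T be the final temperature. ΣQ_i = 0:
706×3.93×(T − 44.3) + 518×2.43×(T − 26.3) = 0
2774.6(T − 44.3) + 1258.7(T − 26.3) = 0
4033.3 T = 156019
T = 156019 / 4033.3 = 38.7 °C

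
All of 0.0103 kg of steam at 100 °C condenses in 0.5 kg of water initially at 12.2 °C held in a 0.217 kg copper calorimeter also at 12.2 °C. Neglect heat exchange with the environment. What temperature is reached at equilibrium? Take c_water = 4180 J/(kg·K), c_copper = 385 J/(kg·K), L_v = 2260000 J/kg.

T_f ≈ 24.4 °C

Setting the total heat transfer to zero:
steam→water at 100 °C releases m L_v = 0.0103·2260000 = 23278
  condensate cools 100→T: 0.0103·4180·(T − 100) = 43.05(T − 100)
  water warms: 0.5·4180·(T − 12.2) = 2090(T − 12.2)
  cup: 83.55(T − 12.2)
2216.6 T = 23278 + 4305.4 + 26517 = 54101
T ≈ 24.41 °C — below 100 °C, confirming all the steam condensed.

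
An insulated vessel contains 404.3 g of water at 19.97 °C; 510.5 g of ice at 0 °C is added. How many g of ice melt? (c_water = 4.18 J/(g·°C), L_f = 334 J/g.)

Water can give up m c ΔT = 404.3×4.18×19.97 = 33749 J before reaching 0 °C.
To melt every bit of ice: 510.5×334 = 170507 J.
33749 J < 170507 J, so only part of the ice melts and the system sits at 0 °C.
Mass melted = 33749/334 ≈ 101 g.

m_melted ≈ 101 g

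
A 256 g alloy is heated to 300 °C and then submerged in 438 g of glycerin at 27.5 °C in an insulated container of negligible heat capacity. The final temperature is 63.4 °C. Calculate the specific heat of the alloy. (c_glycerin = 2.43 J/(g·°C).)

c ≈ 0.631 J/(g·°C)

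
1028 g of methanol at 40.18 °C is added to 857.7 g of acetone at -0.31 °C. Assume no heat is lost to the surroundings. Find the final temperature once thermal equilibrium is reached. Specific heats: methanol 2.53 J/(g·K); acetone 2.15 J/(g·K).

T_f ≈ 23.4 °C

Taking heat into each body as positive, Σ m c ΔT = 0:
1028·2.53·(T − 40.18) + 857.7·2.15·(T − (-0.31)) = 0
2600.8(T − 40.18) + 1844.1(T − (-0.31)) = 0
4444.9 T = 103930
T ≈ 23.38 °C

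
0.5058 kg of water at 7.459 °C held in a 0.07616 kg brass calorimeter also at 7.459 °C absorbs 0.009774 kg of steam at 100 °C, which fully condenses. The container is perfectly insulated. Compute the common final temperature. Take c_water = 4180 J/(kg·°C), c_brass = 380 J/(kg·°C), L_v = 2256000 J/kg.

T_f ≈ 19.3 °C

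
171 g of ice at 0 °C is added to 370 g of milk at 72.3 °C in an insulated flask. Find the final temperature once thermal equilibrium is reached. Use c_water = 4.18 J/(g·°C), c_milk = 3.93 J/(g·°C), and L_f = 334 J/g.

T_f ≈ 22.1 °C

Net heat exchanged in the isolated system is zero:
latent heat to melt: 171×334 = 57114; meltwater 0→T: 171×4.18×T = 714.78 T; milk: 1454.1(T − 72.3)
2168.9 T = 105131 − 57114 = 48017
T ≈ 22.14 °C — above 0 °C, consistent with complete melting.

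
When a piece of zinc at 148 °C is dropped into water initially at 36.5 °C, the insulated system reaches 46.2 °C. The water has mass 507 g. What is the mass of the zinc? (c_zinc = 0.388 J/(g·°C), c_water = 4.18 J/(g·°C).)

m ≈ 520 g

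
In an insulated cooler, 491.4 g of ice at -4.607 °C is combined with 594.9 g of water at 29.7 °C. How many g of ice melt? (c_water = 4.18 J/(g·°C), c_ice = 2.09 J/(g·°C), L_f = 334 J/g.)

m_melted ≈ 207 g

Cooling the water to 0 °C releases 594.9·4.18·29.7 = 73854 J.
Of that, 491.4·2.09·4.607 = 4731.5 J goes to bring the ice to 0 °C, leaving 69123 J.
Fully melting the ice requires m_ice L_f = 491.4·334 = 164128 J.
That's not enough to melt it all — equilibrium is at 0 °C with ice remaining.
m_melt = 69123 / L_f = 207 g.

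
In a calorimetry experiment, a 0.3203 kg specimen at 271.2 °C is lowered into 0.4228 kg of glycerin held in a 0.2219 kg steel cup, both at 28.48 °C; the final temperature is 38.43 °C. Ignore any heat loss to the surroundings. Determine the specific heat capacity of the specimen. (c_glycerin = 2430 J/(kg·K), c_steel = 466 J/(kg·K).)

c ≈ 151 J/(kg·K)

Let T be the final temperature. ΣQ_i = 0:
0.3203×c×(38.43 − 271.2) + 0.4228×2430×(38.43 − 28.48) + 0.2219×466×(38.43 − 28.48) = 0
-74.56 c = -11252
c = -11252/-74.56 ≈ 150.9 J/(kg·K)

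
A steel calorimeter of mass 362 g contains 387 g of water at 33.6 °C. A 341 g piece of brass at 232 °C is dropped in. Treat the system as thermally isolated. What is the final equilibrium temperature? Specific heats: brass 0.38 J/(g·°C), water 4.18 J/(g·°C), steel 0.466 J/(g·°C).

T_f ≈ 47.0 °C

Net heat exchanged in the isolated system is zero:
341·0.38·(T − 232) + 387·4.18·(T − 33.6) + 362·0.466·(T − 33.6) = 0
129.58(T − 232) + 1617.7(T − 33.6) + 168.69(T − 33.6) = 0
1915.9 T = 90084
T ≈ 47.02 °C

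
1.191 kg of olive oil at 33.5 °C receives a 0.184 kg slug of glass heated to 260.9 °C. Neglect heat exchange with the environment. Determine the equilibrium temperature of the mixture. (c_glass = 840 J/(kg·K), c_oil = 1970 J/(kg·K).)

T_f ≈ 47.6 °C

Heat lost by the glass equals heat gained by the oil:
0.184·840·(260.9 − T) = 1.191·1970·(T − 33.5)
154.56(260.9 − T) = 2346.3(T − 33.5)
2500.8 T = 118925  ⇒  T ≈ 47.55 °C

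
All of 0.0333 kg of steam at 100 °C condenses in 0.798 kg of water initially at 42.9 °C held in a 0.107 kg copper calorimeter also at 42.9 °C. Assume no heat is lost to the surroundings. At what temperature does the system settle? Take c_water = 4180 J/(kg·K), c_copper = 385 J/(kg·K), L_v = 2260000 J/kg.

Energy conservation, ΣQ = 0:
condense steam: −0.0333·2260000 = −75258
  condensate cools 100→T: 0.0333·4180·(T − 100) = 139.19(T − 100)
  original water: 3335.6(T − 42.9)
  copper cup: 0.107·385·(T − 42.9) = 41.2(T − 42.9)
3516 T = 75258 + 13919 + 144866 = 234044
T ≈ 66.56 °C, under the boiling point, so the assumption holds.

T_f ≈ 66.6 °C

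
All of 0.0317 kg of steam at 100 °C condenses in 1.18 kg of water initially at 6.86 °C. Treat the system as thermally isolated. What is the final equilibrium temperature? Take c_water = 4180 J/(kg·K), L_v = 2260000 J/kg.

T_f ≈ 23.4 °C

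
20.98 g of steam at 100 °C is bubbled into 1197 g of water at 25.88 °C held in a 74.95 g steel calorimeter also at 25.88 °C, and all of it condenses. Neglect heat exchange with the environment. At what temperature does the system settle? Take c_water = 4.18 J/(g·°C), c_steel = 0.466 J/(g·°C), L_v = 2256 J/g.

Net heat exchanged in the isolated system is zero:
condense steam: −20.98·2256 = −47331; condensed water 100 °C→T: 87.7(T − 100); water warms: 1197·4.18·(T − 25.88) = 5003.5(T − 25.88); steel cup: 74.95·0.466·(T − 25.88) = 34.93(T − 25.88)
5126.1 T = 47331 + 8769.6 + 130393 = 186494
T ≈ 36.38 °C, under the boiling point, so the assumption holds.

T_f ≈ 36.4 °C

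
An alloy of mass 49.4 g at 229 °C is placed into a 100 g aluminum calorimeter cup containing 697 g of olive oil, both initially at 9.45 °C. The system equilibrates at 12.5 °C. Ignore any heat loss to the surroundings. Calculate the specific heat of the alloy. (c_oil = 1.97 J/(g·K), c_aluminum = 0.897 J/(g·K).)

Heat gained plus heat lost sum to zero:
49.4·c·(12.5 − 229) + 697·1.97·(12.5 − 9.45) + 100·0.897·(12.5 − 9.45) = 0
-10695 c = -4461.5
c = -4461.5/-10695 ≈ 0.4172 J/(g·K)

c ≈ 0.417 J/(g·K)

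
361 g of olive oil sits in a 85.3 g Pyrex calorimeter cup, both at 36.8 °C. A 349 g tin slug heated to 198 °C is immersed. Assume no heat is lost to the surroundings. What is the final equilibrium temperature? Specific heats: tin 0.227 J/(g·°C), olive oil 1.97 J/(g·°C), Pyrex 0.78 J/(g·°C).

Taking heat into each body as positive, Σ m c ΔT = 0:
349*0.227*(T − 198) + 361*1.97*(T − 36.8) + 85.3*0.78*(T − 36.8) = 0
856.93 T = 44306
T = 44306/856.93 ≈ 51.70 °C

T_f ≈ 51.7 °C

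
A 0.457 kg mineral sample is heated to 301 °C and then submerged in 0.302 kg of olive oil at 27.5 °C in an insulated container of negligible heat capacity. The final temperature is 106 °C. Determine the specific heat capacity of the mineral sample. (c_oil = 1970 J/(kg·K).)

Setting the total heat transfer to zero:
0.457×c×(106 − 301) + 0.302×1970×(106 − 27.5) = 0
-89.12 c = -46703
c = -46703/-89.12 ≈ 524.1 J/(kg·K)

c ≈ 524 J/(kg·K)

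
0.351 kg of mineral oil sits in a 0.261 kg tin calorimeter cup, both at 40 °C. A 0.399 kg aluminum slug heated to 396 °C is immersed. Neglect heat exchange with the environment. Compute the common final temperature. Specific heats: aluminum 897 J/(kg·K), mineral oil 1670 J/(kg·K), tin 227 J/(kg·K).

T_f ≈ 167.0 °C

Energy conservation, ΣQ = 0:
0.399×897×(T − 396) + 0.351×1670×(T − 40) + 0.261×227×(T − 40) = 0
357.9(T − 396) + 586.17(T − 40) + 59.25(T − 40) = 0
(357.9 + 586.17 + 59.25) T = 357.9×396 + 586.17×40 + 59.25×40
T ≈ 166.99 °C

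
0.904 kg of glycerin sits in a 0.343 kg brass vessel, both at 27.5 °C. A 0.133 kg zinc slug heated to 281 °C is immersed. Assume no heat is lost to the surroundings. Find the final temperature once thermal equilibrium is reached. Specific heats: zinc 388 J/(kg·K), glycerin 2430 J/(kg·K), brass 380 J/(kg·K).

T_f ≈ 33.0 °C

Net heat exchanged in the isolated system is zero:
0.133·388·(T − 281) + 0.904·2430·(T − 27.5) + 0.343·380·(T − 27.5) = 0
51.6(T − 281) + 2196.7(T − 27.5) + 130.34(T − 27.5) = 0
2378.7 T = 78495
T = 78495 / 2378.7 = 33 °C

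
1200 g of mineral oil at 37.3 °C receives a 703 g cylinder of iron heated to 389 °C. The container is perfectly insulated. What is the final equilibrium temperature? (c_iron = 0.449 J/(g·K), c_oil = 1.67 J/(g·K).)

T_f ≈ 85.2 °C

Conservation of energy gives ΣQ = 0:
703×0.449×(T − 389) + 1200×1.67×(T − 37.3) = 0
315.65(T − 389) + 2004(T − 37.3) = 0
(315.65 + 2004) T = 315.65×389 + 2004×37.3
T = 197536/2319.6 ≈ 85.16 °C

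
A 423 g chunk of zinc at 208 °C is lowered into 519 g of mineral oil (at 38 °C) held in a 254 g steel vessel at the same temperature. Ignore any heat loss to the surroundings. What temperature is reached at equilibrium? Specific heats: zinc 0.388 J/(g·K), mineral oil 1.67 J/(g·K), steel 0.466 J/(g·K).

T_f ≈ 62.3 °C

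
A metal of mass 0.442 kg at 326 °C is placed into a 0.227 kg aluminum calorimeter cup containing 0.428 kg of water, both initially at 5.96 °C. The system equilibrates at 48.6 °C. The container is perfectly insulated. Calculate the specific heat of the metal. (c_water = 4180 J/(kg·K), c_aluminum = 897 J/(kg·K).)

c ≈ 693 J/(kg·K)

Conservation of energy gives ΣQ = 0:
0.442×c×(48.6 − 326) + 0.428×4180×(48.6 − 5.96) + 0.227×897×(48.6 − 5.96) = 0
-122.61 c = -84967
c = -84967/-122.61 ≈ 693 J/(kg·K)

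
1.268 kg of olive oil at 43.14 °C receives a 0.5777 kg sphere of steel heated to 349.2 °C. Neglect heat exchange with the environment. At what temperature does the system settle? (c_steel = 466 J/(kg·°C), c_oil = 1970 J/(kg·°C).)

T_f ≈ 72.9 °C

Heat gained plus heat lost sum to zero:
0.5777×466×(T − 349.2) + 1.268×1970×(T − 43.14) = 0
269.21(T − 349.2) + 2498(T − 43.14) = 0
2767.2 T = 201769
T = 201769/2767.2 ≈ 72.92 °C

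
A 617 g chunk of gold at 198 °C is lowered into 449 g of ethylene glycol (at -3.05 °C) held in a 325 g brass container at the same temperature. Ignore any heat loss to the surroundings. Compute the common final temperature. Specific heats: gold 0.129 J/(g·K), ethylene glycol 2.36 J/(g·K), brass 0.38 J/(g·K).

Conservation of energy gives ΣQ = 0:
617·0.129·(T − 198) + 449·2.36·(T − (-3.05)) + 325·0.38·(T − (-3.05)) = 0
79.59(T − 198) + 1059.6(T − (-3.05)) + 123.5(T − (-3.05)) = 0
1262.7 T = 12151
T = 12151 / 1262.7 = 9.62 °C

T_f ≈ 9.6 °C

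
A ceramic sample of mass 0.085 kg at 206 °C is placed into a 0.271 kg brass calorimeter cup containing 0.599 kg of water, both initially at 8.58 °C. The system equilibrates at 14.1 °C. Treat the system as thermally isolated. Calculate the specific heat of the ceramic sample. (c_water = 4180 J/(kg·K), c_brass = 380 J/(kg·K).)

c ≈ 882 J/(kg·K)

Conservation of energy gives ΣQ = 0:
0.085·c·(14.1 − 206) + 0.599·4180·(14.1 − 8.58) + 0.271·380·(14.1 − 8.58) = 0
-16.31 c = -14390
c = -14390/-16.31 ≈ 882.2 J/(kg·K)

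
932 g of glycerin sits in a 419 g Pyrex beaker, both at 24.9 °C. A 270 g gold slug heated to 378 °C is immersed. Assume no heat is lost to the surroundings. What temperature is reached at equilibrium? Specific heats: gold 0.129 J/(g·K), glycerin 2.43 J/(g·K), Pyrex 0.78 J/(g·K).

T_f ≈ 29.6 °C

Taking heat into each body as positive, Σ m c ΔT = 0:
270·0.129·(T − 378) + 932·2.43·(T − 24.9) + 419·0.78·(T − 24.9) = 0
34.83(T − 378) + 2264.8(T − 24.9) + 326.82(T − 24.9) = 0
(34.83 + 2264.8 + 326.82) T = 34.83·378 + 2264.8·24.9 + 326.82·24.9
T ≈ 29.58 °C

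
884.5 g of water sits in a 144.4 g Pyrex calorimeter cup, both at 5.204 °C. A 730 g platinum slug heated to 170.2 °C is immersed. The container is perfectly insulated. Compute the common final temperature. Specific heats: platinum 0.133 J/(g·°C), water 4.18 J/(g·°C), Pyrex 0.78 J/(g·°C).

T_f ≈ 9.3 °C

Energy conservation, ΣQ = 0:
730*0.133*(T − 170.2) + 884.5*4.18*(T − 5.204) + 144.4*0.78*(T − 5.204) = 0
(97.09 + 3697.2 + 112.63) T = 97.09*170.2 + 3697.2*5.204 + 112.63*5.204
T ≈ 9.30 °C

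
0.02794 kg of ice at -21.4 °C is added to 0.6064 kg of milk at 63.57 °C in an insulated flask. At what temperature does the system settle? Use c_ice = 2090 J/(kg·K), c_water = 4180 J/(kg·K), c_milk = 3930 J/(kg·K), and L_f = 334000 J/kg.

T_f ≈ 56.4 °C

Heat gained plus heat lost sum to zero:
ice -21.4→0 °C: 0.02794×2090×21.4 = 1249.6
  fusion: m_ice L_f = 0.02794×334000 = 9332
  meltwater 0→T: 0.02794×4180×T = 116.79 T
  milk cools: 0.6064×3930×(T − 63.57) = 2383.2(T − 63.57)
2499.9 T = 151497 − 10582 = 140915
T ≈ 56.37 °C. Since T > 0 °C, the all-ice-melts assumption holds.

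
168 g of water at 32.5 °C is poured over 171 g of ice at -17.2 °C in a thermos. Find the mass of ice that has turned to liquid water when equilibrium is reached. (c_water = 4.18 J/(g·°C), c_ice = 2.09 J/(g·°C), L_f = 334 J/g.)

Water can give up m c ΔT = 168×4.18×32.5 = 22823 J before reaching 0 °C.
Warming the ice to 0 °C takes 171×2.09×17.2 = 6147.1 J, leaving 16676 J for melting.
To melt every bit of ice: 171×334 = 57114 J.
That's not enough to melt it all — equilibrium is at 0 °C with ice remaining.
m_melt = 16676 / L_f = 49.93 g.

m_melted ≈ 49.9 g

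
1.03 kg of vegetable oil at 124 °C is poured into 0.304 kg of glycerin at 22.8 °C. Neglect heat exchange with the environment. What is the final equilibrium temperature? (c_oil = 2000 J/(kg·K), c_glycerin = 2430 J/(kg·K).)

T_f ≈ 97.3 °C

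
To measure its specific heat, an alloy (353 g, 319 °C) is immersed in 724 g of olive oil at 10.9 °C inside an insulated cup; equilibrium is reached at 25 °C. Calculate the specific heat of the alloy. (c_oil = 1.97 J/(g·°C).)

Let T be the final temperature. ΣQ_i = 0:
353·c·(25 − 319) + 724·1.97·(25 − 10.9) = 0
-103782 c = -20111
c = -20111/-103782 ≈ 0.1938 J/(g·°C)

c ≈ 0.194 J/(g·°C)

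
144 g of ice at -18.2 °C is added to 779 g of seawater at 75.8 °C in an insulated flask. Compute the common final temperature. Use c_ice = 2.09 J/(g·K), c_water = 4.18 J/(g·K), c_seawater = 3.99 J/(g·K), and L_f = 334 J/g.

Heat gained plus heat lost sum to zero:
ice -18.2→0 °C: 144×2.09×18.2 = 5477.5; fusion: m_ice L_f = 144×334 = 48096; warm the meltwater: 601.92 T; seawater: 3108.2(T − 75.8)
3710.1 T = 235602 − 53573 = 182029
T ≈ 49.06 °C (positive, so assuming full melt was valid).

T_f ≈ 49.1 °C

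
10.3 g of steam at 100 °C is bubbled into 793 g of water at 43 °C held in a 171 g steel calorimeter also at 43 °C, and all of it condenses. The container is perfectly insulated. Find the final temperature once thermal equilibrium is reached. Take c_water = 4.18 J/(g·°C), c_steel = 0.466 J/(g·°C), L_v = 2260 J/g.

T_f ≈ 50.5 °C

Taking heat into each body as positive, Σ m c ΔT = 0:
latent heat released on condensation: 10.3×2260 = 23278; condensed water 100 °C→T: 43.05(T − 100); original water: 3314.7(T − 43); steel cup: 171×0.466×(T − 43) = 79.69(T − 43)
3437.5 T = 23278 + 4305.4 + 145960 = 173544
T ≈ 50.49 °C (< 100 °C, so full condensation is consistent).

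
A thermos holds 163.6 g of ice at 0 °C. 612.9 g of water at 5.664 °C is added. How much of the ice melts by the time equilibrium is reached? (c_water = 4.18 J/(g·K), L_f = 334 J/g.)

m_melted ≈ 43.4 g

Heat available from the water dropping to 0 °C: 612.9×4.18×5.664 = 14511 J.
To melt every bit of ice: 163.6×334 = 54642 J.
Since 14511 < 54642 J, not all the ice melts; equilibrium is at 0 °C.
m_melted×334 = 14511  ⇒  m_melted ≈ 43.45 g.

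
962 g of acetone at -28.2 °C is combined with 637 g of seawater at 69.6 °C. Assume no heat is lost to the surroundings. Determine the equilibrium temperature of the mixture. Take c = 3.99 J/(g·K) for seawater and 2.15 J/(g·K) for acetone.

T_f ≈ 25.7 °C

Heat gained plus heat lost sum to zero:
637*3.99*(T − 69.6) + 962*2.15*(T − (-28.2)) = 0
2541.6(T − 69.6) + 2068.3(T − (-28.2)) = 0
4609.9 T = 118571
T = 118571/4609.9 ≈ 25.72 °C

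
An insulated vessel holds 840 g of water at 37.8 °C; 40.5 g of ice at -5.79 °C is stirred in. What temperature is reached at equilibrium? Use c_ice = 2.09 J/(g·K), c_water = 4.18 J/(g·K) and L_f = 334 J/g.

T_f ≈ 32.3 °C

Setting the total heat transfer to zero:
ice -5.79→0 °C: 40.5·2.09·5.79 = 490.09; melt ice: 40.5·334 = 13527; meltwater 0→T: 40.5·4.18·T = 169.29 T; water: 3511.2(T − 37.8)
3680.5 T = 132723 − 14017 = 118706
T ≈ 32.25 °C. Since T > 0 °C, the all-ice-melts assumption holds.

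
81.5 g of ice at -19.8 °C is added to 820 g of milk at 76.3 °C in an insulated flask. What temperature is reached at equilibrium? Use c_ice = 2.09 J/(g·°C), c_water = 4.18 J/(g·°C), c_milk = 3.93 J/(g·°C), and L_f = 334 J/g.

Setting the total heat transfer to zero:
warm ice to 0 °C: 81.5·2.09·(0 − (-19.8)) = 3372.6
  latent heat to melt: 81.5·334 = 27221
  warm the meltwater: 340.67 T
  milk cools: 820·3.93·(T − 76.3) = 3222.6(T − 76.3)
3563.3 T = 245884 − 30594 = 215291
T ≈ 60.42 °C (positive, so assuming full melt was valid).

T_f ≈ 60.4 °C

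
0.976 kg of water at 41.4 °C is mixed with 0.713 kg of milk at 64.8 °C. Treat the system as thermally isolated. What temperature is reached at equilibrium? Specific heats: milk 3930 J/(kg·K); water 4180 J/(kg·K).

Heat gained plus heat lost sum to zero:
0.713·3930·(T − 64.8) + 0.976·4180·(T − 41.4) = 0
2802.1(T − 64.8) + 4079.7(T − 41.4) = 0
6881.8 T = 350474
T = 350474 / 6881.8 = 50.9 °C

T_f ≈ 50.9 °C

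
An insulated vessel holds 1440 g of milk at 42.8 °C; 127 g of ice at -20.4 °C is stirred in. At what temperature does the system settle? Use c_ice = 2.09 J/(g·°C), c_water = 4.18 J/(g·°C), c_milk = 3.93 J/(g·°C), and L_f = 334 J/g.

Energy balance with sensible and latent terms:
ice -20.4→0 °C: 127×2.09×20.4 = 5414.8
  melt ice: 127×334 = 42418
  meltwater 0→T: 127×4.18×T = 530.86 T
  milk cools: 1440×3.93×(T − 42.8) = 5659.2(T − 42.8)
6190.1 T = 242214 − 47833 = 194381
T ≈ 31.40 °C. Since T > 0 °C, the all-ice-melts assumption holds.

T_f ≈ 31.4 °C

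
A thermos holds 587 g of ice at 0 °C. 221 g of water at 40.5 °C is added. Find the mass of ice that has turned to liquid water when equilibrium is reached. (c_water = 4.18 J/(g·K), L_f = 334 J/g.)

m_melted ≈ 112 g

Heat available from the water dropping to 0 °C: 221×4.18×40.5 = 37413 J.
To melt every bit of ice: 587×334 = 196058 J.
That's not enough to melt it all — equilibrium is at 0 °C with ice remaining.
m_melted×334 = 37413  ⇒  m_melted ≈ 112 g.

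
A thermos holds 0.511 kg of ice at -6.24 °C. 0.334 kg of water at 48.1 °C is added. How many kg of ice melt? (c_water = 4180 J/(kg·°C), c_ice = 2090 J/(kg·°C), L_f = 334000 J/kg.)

m_melted ≈ 0.181 kg

Cooling the water to 0 °C releases 0.334·4180·48.1 = 67153 J.
Of that, 0.511·2090·6.24 = 6664.3 J goes to bring the ice to 0 °C, leaving 60489 J.
Fully melting the ice requires m_ice L_f = 0.511·334000 = 170674 J.
Since 60489 < 170674 J, not all the ice melts; equilibrium is at 0 °C.
m_melted·334000 = 60489  ⇒  m_melted ≈ 0.1811 kg.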